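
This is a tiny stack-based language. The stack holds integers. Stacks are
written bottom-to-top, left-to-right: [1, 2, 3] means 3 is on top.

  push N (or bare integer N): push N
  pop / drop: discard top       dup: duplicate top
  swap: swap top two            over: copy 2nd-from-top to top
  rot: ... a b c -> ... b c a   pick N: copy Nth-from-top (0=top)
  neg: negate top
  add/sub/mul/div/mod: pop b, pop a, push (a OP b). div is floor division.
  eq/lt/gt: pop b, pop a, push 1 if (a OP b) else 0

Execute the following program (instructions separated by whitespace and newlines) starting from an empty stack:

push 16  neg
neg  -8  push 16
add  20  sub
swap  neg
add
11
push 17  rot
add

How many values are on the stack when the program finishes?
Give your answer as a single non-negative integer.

Answer: 2

Derivation:
After 'push 16': stack = [16] (depth 1)
After 'neg': stack = [-16] (depth 1)
After 'neg': stack = [16] (depth 1)
After 'push -8': stack = [16, -8] (depth 2)
After 'push 16': stack = [16, -8, 16] (depth 3)
After 'add': stack = [16, 8] (depth 2)
After 'push 20': stack = [16, 8, 20] (depth 3)
After 'sub': stack = [16, -12] (depth 2)
After 'swap': stack = [-12, 16] (depth 2)
After 'neg': stack = [-12, -16] (depth 2)
After 'add': stack = [-28] (depth 1)
After 'push 11': stack = [-28, 11] (depth 2)
After 'push 17': stack = [-28, 11, 17] (depth 3)
After 'rot': stack = [11, 17, -28] (depth 3)
After 'add': stack = [11, -11] (depth 2)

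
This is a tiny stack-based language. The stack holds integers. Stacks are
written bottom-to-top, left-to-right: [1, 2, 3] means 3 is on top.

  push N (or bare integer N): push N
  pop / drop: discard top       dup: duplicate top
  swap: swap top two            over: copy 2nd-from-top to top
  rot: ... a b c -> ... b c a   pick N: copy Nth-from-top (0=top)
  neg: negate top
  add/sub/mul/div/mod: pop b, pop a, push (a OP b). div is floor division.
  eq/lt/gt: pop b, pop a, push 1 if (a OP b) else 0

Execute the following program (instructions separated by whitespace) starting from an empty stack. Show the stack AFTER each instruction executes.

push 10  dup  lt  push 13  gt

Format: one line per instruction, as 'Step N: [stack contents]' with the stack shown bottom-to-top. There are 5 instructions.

Step 1: [10]
Step 2: [10, 10]
Step 3: [0]
Step 4: [0, 13]
Step 5: [0]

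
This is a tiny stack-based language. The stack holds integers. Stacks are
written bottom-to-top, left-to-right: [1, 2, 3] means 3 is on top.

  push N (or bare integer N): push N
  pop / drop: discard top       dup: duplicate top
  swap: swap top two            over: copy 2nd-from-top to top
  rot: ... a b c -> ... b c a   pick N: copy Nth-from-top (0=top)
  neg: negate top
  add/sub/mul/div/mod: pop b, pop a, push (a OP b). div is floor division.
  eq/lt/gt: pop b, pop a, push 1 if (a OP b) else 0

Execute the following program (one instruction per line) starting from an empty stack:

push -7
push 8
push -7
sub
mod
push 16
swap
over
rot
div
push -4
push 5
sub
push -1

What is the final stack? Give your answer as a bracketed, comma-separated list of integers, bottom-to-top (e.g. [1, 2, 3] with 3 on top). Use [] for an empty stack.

After 'push -7': [-7]
After 'push 8': [-7, 8]
After 'push -7': [-7, 8, -7]
After 'sub': [-7, 15]
After 'mod': [8]
After 'push 16': [8, 16]
After 'swap': [16, 8]
After 'over': [16, 8, 16]
After 'rot': [8, 16, 16]
After 'div': [8, 1]
After 'push -4': [8, 1, -4]
After 'push 5': [8, 1, -4, 5]
After 'sub': [8, 1, -9]
After 'push -1': [8, 1, -9, -1]

Answer: [8, 1, -9, -1]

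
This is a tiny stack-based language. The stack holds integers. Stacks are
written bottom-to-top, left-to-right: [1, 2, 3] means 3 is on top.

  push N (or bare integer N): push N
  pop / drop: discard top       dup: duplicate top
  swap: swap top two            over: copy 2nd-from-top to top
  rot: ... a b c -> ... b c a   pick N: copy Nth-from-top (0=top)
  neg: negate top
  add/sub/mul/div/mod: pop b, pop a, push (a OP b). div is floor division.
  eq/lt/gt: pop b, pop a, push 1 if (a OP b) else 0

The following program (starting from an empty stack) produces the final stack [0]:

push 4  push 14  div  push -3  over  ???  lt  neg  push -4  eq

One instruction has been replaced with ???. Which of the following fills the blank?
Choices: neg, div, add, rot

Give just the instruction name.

Answer: add

Derivation:
Stack before ???: [0, -3, 0]
Stack after ???:  [0, -3]
Checking each choice:
  neg: produces [0, 0]
  div: division by zero
  add: MATCH
  rot: produces [-3, 0]


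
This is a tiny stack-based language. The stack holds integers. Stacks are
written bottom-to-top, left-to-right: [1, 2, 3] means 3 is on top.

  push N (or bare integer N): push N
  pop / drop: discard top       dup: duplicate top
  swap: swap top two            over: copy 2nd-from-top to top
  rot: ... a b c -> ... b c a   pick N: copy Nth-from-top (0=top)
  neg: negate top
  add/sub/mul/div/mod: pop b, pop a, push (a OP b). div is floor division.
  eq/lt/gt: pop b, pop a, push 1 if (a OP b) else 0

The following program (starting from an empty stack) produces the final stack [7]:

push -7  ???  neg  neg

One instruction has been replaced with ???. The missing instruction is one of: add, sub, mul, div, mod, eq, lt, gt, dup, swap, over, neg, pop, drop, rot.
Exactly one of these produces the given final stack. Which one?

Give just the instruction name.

Answer: neg

Derivation:
Stack before ???: [-7]
Stack after ???:  [7]
The instruction that transforms [-7] -> [7] is: neg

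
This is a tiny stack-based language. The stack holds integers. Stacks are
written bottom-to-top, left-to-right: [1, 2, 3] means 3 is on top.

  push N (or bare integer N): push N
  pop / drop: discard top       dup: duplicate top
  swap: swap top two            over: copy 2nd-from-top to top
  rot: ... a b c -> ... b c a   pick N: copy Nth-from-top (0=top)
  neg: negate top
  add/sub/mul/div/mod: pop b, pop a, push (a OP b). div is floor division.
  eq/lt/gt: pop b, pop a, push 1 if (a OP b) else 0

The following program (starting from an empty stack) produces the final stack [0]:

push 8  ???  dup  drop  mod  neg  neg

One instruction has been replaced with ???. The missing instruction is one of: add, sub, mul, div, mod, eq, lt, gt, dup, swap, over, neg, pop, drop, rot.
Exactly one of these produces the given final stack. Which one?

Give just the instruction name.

Answer: dup

Derivation:
Stack before ???: [8]
Stack after ???:  [8, 8]
The instruction that transforms [8] -> [8, 8] is: dup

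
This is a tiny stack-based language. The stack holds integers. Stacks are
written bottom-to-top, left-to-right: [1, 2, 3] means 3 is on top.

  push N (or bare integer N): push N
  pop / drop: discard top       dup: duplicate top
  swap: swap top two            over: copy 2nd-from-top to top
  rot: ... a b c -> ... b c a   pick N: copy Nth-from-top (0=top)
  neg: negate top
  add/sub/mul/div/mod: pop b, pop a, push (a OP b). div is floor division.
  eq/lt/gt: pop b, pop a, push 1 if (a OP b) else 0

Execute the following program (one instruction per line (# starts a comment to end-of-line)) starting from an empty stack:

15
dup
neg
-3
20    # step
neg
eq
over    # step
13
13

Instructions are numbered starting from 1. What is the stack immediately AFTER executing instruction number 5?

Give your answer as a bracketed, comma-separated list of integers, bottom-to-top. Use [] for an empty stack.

Step 1 ('15'): [15]
Step 2 ('dup'): [15, 15]
Step 3 ('neg'): [15, -15]
Step 4 ('-3'): [15, -15, -3]
Step 5 ('20'): [15, -15, -3, 20]

Answer: [15, -15, -3, 20]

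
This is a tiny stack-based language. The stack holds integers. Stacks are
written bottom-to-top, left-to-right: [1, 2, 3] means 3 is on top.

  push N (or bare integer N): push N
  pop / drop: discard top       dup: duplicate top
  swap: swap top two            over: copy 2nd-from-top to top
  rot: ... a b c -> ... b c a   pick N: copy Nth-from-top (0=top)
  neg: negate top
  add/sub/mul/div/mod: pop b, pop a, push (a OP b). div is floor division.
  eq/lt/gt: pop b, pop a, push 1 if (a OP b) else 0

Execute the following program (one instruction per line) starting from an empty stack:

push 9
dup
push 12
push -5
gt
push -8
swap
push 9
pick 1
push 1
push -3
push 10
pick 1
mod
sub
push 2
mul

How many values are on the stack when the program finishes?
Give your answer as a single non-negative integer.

Answer: 8

Derivation:
After 'push 9': stack = [9] (depth 1)
After 'dup': stack = [9, 9] (depth 2)
After 'push 12': stack = [9, 9, 12] (depth 3)
After 'push -5': stack = [9, 9, 12, -5] (depth 4)
After 'gt': stack = [9, 9, 1] (depth 3)
After 'push -8': stack = [9, 9, 1, -8] (depth 4)
After 'swap': stack = [9, 9, -8, 1] (depth 4)
After 'push 9': stack = [9, 9, -8, 1, 9] (depth 5)
After 'pick 1': stack = [9, 9, -8, 1, 9, 1] (depth 6)
After 'push 1': stack = [9, 9, -8, 1, 9, 1, 1] (depth 7)
After 'push -3': stack = [9, 9, -8, 1, 9, 1, 1, -3] (depth 8)
After 'push 10': stack = [9, 9, -8, 1, 9, 1, 1, -3, 10] (depth 9)
After 'pick 1': stack = [9, 9, -8, 1, 9, 1, 1, -3, 10, -3] (depth 10)
After 'mod': stack = [9, 9, -8, 1, 9, 1, 1, -3, -2] (depth 9)
After 'sub': stack = [9, 9, -8, 1, 9, 1, 1, -1] (depth 8)
After 'push 2': stack = [9, 9, -8, 1, 9, 1, 1, -1, 2] (depth 9)
After 'mul': stack = [9, 9, -8, 1, 9, 1, 1, -2] (depth 8)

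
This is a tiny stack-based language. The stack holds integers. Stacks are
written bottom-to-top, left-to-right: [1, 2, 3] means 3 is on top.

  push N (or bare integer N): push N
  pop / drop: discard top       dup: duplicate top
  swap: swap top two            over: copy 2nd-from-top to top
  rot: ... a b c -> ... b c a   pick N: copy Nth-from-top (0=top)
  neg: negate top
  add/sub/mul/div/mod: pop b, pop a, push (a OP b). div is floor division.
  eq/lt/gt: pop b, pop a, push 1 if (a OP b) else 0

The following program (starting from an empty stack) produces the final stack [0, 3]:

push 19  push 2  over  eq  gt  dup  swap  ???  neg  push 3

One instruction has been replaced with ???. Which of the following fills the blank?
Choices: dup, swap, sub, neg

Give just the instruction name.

Answer: sub

Derivation:
Stack before ???: [1, 1]
Stack after ???:  [0]
Checking each choice:
  dup: produces [1, 1, -1, 3]
  swap: produces [1, -1, 3]
  sub: MATCH
  neg: produces [1, 1, 3]


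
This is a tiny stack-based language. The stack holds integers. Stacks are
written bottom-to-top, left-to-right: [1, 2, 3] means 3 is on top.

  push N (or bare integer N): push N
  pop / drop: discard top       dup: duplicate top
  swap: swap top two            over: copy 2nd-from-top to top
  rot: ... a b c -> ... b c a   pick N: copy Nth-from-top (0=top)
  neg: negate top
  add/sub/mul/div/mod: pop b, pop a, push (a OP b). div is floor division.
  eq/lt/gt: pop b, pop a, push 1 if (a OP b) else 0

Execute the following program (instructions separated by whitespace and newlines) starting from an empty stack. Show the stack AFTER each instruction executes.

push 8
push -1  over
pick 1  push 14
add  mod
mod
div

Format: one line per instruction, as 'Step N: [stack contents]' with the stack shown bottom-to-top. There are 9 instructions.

Step 1: [8]
Step 2: [8, -1]
Step 3: [8, -1, 8]
Step 4: [8, -1, 8, -1]
Step 5: [8, -1, 8, -1, 14]
Step 6: [8, -1, 8, 13]
Step 7: [8, -1, 8]
Step 8: [8, 7]
Step 9: [1]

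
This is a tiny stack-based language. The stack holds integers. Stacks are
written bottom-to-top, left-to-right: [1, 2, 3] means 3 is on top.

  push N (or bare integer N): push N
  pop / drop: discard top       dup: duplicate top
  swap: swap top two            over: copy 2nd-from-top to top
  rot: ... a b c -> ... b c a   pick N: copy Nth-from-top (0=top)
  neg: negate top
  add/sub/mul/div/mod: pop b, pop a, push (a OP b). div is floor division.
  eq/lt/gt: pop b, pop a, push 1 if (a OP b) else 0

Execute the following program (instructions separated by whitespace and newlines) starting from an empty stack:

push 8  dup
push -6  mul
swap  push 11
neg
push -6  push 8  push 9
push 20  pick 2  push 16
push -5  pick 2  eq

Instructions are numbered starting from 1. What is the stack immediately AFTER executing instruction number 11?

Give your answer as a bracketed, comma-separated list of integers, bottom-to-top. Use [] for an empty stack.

Step 1 ('push 8'): [8]
Step 2 ('dup'): [8, 8]
Step 3 ('push -6'): [8, 8, -6]
Step 4 ('mul'): [8, -48]
Step 5 ('swap'): [-48, 8]
Step 6 ('push 11'): [-48, 8, 11]
Step 7 ('neg'): [-48, 8, -11]
Step 8 ('push -6'): [-48, 8, -11, -6]
Step 9 ('push 8'): [-48, 8, -11, -6, 8]
Step 10 ('push 9'): [-48, 8, -11, -6, 8, 9]
Step 11 ('push 20'): [-48, 8, -11, -6, 8, 9, 20]

Answer: [-48, 8, -11, -6, 8, 9, 20]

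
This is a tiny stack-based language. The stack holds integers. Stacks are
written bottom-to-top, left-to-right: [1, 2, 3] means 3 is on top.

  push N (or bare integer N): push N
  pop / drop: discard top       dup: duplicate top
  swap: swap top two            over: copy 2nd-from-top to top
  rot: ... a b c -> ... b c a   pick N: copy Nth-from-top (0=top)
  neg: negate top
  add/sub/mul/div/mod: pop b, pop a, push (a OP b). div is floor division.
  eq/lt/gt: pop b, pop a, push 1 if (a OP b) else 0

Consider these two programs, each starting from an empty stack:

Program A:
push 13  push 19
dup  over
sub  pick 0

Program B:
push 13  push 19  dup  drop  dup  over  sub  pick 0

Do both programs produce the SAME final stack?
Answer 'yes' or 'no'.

Answer: yes

Derivation:
Program A trace:
  After 'push 13': [13]
  After 'push 19': [13, 19]
  After 'dup': [13, 19, 19]
  After 'over': [13, 19, 19, 19]
  After 'sub': [13, 19, 0]
  After 'pick 0': [13, 19, 0, 0]
Program A final stack: [13, 19, 0, 0]

Program B trace:
  After 'push 13': [13]
  After 'push 19': [13, 19]
  After 'dup': [13, 19, 19]
  After 'drop': [13, 19]
  After 'dup': [13, 19, 19]
  After 'over': [13, 19, 19, 19]
  After 'sub': [13, 19, 0]
  After 'pick 0': [13, 19, 0, 0]
Program B final stack: [13, 19, 0, 0]
Same: yes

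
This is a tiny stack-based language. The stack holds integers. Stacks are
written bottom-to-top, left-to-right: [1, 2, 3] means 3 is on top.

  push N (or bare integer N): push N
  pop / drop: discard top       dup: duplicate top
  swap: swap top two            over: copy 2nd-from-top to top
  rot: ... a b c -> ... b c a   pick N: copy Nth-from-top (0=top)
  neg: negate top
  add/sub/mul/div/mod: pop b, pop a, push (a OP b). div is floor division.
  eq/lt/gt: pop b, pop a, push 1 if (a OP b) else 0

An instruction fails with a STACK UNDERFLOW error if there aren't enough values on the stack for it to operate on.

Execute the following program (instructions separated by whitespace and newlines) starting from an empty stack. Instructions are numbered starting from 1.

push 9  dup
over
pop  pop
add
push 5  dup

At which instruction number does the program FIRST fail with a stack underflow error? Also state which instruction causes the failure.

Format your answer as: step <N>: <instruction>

Answer: step 6: add

Derivation:
Step 1 ('push 9'): stack = [9], depth = 1
Step 2 ('dup'): stack = [9, 9], depth = 2
Step 3 ('over'): stack = [9, 9, 9], depth = 3
Step 4 ('pop'): stack = [9, 9], depth = 2
Step 5 ('pop'): stack = [9], depth = 1
Step 6 ('add'): needs 2 value(s) but depth is 1 — STACK UNDERFLOW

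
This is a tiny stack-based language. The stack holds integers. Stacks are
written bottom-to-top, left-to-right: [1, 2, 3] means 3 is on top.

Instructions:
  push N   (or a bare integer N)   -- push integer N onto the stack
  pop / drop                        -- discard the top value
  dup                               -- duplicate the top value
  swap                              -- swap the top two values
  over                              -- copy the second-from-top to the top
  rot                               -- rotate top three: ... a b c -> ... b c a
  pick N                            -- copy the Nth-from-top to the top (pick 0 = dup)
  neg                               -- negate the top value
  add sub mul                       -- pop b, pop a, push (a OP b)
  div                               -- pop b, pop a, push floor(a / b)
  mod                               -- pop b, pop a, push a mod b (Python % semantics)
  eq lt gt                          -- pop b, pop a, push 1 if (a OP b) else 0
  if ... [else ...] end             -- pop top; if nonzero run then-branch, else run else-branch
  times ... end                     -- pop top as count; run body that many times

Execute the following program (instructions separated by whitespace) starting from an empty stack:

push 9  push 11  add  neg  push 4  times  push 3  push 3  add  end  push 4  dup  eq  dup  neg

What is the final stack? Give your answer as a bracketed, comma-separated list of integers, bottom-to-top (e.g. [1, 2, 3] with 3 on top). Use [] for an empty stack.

Answer: [-20, 6, 6, 6, 6, 1, -1]

Derivation:
After 'push 9': [9]
After 'push 11': [9, 11]
After 'add': [20]
After 'neg': [-20]
After 'push 4': [-20, 4]
After 'times': [-20]
After 'push 3': [-20, 3]
After 'push 3': [-20, 3, 3]
After 'add': [-20, 6]
After 'push 3': [-20, 6, 3]
After 'push 3': [-20, 6, 3, 3]
After 'add': [-20, 6, 6]
After 'push 3': [-20, 6, 6, 3]
After 'push 3': [-20, 6, 6, 3, 3]
After 'add': [-20, 6, 6, 6]
After 'push 3': [-20, 6, 6, 6, 3]
After 'push 3': [-20, 6, 6, 6, 3, 3]
After 'add': [-20, 6, 6, 6, 6]
After 'push 4': [-20, 6, 6, 6, 6, 4]
After 'dup': [-20, 6, 6, 6, 6, 4, 4]
After 'eq': [-20, 6, 6, 6, 6, 1]
After 'dup': [-20, 6, 6, 6, 6, 1, 1]
After 'neg': [-20, 6, 6, 6, 6, 1, -1]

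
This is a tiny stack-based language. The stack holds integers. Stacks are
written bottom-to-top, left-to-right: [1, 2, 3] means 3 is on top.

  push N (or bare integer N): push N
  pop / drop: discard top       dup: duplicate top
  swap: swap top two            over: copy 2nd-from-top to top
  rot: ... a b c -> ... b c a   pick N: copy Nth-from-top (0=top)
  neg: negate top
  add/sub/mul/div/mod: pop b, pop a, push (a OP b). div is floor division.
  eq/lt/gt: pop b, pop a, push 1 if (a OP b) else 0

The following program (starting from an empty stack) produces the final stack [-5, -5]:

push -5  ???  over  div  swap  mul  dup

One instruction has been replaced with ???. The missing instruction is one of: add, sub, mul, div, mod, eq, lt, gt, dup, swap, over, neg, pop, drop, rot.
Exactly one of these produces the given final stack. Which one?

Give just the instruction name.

Answer: dup

Derivation:
Stack before ???: [-5]
Stack after ???:  [-5, -5]
The instruction that transforms [-5] -> [-5, -5] is: dup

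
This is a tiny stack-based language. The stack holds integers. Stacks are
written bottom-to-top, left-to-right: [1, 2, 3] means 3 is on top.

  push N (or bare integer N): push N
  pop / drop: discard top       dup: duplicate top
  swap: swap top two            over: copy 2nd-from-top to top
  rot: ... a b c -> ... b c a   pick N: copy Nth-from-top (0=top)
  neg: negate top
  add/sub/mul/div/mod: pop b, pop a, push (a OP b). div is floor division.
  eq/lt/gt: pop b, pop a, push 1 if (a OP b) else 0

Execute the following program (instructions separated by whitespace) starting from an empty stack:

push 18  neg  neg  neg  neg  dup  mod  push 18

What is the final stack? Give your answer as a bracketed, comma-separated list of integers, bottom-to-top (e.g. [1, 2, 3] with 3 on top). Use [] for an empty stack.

Answer: [0, 18]

Derivation:
After 'push 18': [18]
After 'neg': [-18]
After 'neg': [18]
After 'neg': [-18]
After 'neg': [18]
After 'dup': [18, 18]
After 'mod': [0]
After 'push 18': [0, 18]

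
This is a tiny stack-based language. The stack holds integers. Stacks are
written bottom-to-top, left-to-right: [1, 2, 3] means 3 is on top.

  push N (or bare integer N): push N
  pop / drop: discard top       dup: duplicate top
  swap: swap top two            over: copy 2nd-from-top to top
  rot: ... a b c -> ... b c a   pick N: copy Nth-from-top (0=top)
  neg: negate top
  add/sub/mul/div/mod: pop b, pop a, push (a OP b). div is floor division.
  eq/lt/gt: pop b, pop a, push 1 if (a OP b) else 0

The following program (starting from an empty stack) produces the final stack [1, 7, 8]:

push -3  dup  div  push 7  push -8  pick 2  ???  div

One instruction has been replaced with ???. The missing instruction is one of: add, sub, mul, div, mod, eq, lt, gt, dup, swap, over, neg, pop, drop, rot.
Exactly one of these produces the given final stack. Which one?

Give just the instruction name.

Stack before ???: [1, 7, -8, 1]
Stack after ???:  [1, 7, -8, -1]
The instruction that transforms [1, 7, -8, 1] -> [1, 7, -8, -1] is: neg

Answer: neg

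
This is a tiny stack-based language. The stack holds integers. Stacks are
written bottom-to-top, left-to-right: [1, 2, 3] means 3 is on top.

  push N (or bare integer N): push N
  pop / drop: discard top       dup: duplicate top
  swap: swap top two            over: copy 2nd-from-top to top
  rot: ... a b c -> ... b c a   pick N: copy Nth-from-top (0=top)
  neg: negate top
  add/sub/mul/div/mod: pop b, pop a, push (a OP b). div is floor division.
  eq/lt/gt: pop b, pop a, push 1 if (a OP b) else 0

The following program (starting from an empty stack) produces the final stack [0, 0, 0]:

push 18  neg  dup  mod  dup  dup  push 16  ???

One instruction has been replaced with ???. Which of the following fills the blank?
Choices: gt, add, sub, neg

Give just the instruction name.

Stack before ???: [0, 0, 0, 16]
Stack after ???:  [0, 0, 0]
Checking each choice:
  gt: MATCH
  add: produces [0, 0, 16]
  sub: produces [0, 0, -16]
  neg: produces [0, 0, 0, -16]


Answer: gt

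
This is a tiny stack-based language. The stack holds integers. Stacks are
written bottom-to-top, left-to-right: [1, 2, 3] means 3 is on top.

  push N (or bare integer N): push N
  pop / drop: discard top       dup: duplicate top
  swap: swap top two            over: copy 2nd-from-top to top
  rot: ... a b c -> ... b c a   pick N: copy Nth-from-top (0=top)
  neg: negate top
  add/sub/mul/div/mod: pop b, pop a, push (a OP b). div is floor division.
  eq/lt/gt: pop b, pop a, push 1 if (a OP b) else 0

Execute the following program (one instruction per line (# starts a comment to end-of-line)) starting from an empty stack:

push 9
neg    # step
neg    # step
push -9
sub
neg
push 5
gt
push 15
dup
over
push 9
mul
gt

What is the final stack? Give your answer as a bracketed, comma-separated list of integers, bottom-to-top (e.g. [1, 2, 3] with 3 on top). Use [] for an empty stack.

Answer: [0, 15, 0]

Derivation:
After 'push 9': [9]
After 'neg': [-9]
After 'neg': [9]
After 'push -9': [9, -9]
After 'sub': [18]
After 'neg': [-18]
After 'push 5': [-18, 5]
After 'gt': [0]
After 'push 15': [0, 15]
After 'dup': [0, 15, 15]
After 'over': [0, 15, 15, 15]
After 'push 9': [0, 15, 15, 15, 9]
After 'mul': [0, 15, 15, 135]
After 'gt': [0, 15, 0]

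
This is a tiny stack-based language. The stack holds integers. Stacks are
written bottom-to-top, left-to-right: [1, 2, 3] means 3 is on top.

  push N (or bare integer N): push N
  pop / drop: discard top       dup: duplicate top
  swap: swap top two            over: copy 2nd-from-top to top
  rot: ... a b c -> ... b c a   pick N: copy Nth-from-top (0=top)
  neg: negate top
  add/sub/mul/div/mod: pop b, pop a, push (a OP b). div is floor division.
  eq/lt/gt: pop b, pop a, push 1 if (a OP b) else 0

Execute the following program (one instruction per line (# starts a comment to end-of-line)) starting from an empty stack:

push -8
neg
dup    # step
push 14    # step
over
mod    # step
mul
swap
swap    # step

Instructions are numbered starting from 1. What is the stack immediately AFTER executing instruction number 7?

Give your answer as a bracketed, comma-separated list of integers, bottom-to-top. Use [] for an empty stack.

Step 1 ('push -8'): [-8]
Step 2 ('neg'): [8]
Step 3 ('dup'): [8, 8]
Step 4 ('push 14'): [8, 8, 14]
Step 5 ('over'): [8, 8, 14, 8]
Step 6 ('mod'): [8, 8, 6]
Step 7 ('mul'): [8, 48]

Answer: [8, 48]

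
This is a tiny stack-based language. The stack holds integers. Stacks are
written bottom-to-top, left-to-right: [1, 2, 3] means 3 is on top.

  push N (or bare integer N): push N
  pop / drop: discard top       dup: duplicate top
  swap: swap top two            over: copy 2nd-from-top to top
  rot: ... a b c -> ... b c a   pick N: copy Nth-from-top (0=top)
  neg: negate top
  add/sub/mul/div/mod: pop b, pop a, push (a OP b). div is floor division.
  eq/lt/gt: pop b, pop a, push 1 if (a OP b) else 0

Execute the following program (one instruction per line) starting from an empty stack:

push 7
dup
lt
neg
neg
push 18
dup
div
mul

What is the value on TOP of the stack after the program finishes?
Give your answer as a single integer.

After 'push 7': [7]
After 'dup': [7, 7]
After 'lt': [0]
After 'neg': [0]
After 'neg': [0]
After 'push 18': [0, 18]
After 'dup': [0, 18, 18]
After 'div': [0, 1]
After 'mul': [0]

Answer: 0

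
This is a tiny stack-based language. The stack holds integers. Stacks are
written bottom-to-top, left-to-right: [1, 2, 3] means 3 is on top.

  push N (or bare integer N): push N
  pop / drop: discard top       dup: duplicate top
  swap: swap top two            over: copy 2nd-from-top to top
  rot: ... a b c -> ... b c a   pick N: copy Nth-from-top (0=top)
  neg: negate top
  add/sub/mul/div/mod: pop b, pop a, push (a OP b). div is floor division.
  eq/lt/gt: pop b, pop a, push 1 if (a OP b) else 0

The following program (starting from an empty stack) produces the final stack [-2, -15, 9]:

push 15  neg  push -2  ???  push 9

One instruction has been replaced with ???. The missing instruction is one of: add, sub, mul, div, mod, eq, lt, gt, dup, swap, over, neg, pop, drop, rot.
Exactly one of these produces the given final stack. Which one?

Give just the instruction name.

Answer: swap

Derivation:
Stack before ???: [-15, -2]
Stack after ???:  [-2, -15]
The instruction that transforms [-15, -2] -> [-2, -15] is: swap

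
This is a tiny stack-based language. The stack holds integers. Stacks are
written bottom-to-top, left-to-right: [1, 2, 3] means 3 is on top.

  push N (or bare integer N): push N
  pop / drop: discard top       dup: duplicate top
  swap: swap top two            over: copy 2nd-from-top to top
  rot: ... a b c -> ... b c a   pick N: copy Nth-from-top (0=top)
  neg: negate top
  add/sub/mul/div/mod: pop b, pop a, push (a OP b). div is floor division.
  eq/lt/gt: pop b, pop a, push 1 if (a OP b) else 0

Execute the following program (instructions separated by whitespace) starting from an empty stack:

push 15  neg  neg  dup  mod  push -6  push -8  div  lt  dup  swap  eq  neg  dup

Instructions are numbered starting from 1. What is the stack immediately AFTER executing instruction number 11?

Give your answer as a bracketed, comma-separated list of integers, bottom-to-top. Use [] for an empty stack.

Answer: [0, 0]

Derivation:
Step 1 ('push 15'): [15]
Step 2 ('neg'): [-15]
Step 3 ('neg'): [15]
Step 4 ('dup'): [15, 15]
Step 5 ('mod'): [0]
Step 6 ('push -6'): [0, -6]
Step 7 ('push -8'): [0, -6, -8]
Step 8 ('div'): [0, 0]
Step 9 ('lt'): [0]
Step 10 ('dup'): [0, 0]
Step 11 ('swap'): [0, 0]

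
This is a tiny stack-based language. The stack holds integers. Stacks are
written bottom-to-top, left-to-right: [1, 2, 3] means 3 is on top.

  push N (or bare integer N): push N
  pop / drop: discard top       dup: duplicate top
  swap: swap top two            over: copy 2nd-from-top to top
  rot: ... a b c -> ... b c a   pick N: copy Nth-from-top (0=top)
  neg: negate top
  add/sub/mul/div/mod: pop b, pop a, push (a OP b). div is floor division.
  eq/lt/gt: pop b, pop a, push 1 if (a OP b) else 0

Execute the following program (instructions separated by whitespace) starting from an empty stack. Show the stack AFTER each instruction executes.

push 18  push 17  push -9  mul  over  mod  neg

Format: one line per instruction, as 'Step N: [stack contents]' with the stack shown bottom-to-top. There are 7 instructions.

Step 1: [18]
Step 2: [18, 17]
Step 3: [18, 17, -9]
Step 4: [18, -153]
Step 5: [18, -153, 18]
Step 6: [18, 9]
Step 7: [18, -9]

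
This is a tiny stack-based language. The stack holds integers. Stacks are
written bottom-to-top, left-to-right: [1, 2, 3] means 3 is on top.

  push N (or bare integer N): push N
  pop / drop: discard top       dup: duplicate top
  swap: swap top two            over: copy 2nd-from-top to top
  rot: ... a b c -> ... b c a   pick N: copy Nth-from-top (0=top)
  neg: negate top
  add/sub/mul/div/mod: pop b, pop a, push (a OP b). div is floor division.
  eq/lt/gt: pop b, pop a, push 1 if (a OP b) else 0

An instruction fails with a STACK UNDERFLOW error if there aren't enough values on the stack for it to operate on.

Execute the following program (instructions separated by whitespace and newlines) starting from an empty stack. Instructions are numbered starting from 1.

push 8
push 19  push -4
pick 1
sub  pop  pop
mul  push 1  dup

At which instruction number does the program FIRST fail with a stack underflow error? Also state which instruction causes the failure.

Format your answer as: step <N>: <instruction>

Step 1 ('push 8'): stack = [8], depth = 1
Step 2 ('push 19'): stack = [8, 19], depth = 2
Step 3 ('push -4'): stack = [8, 19, -4], depth = 3
Step 4 ('pick 1'): stack = [8, 19, -4, 19], depth = 4
Step 5 ('sub'): stack = [8, 19, -23], depth = 3
Step 6 ('pop'): stack = [8, 19], depth = 2
Step 7 ('pop'): stack = [8], depth = 1
Step 8 ('mul'): needs 2 value(s) but depth is 1 — STACK UNDERFLOW

Answer: step 8: mul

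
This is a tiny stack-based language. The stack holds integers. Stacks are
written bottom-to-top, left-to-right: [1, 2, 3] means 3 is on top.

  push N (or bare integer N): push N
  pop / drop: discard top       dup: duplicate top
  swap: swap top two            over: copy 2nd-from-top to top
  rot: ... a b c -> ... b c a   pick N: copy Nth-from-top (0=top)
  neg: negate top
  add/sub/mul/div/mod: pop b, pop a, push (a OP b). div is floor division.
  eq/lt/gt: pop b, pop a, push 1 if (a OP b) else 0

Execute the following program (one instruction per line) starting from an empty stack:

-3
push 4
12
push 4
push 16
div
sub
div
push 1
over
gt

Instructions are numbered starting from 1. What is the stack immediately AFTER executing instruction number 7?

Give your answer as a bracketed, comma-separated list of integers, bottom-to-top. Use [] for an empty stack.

Answer: [-3, 4, 12]

Derivation:
Step 1 ('-3'): [-3]
Step 2 ('push 4'): [-3, 4]
Step 3 ('12'): [-3, 4, 12]
Step 4 ('push 4'): [-3, 4, 12, 4]
Step 5 ('push 16'): [-3, 4, 12, 4, 16]
Step 6 ('div'): [-3, 4, 12, 0]
Step 7 ('sub'): [-3, 4, 12]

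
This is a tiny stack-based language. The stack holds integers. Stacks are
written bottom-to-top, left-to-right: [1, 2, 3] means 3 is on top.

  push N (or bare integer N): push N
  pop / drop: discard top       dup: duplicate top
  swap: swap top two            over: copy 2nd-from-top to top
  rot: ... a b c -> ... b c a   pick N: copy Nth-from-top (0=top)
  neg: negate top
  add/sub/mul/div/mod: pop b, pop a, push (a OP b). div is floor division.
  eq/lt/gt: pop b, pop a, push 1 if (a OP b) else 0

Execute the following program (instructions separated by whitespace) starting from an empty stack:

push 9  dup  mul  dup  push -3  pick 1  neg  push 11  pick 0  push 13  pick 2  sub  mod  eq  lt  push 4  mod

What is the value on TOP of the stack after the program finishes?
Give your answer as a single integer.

Answer: 1

Derivation:
After 'push 9': [9]
After 'dup': [9, 9]
After 'mul': [81]
After 'dup': [81, 81]
After 'push -3': [81, 81, -3]
After 'pick 1': [81, 81, -3, 81]
After 'neg': [81, 81, -3, -81]
After 'push 11': [81, 81, -3, -81, 11]
After 'pick 0': [81, 81, -3, -81, 11, 11]
After 'push 13': [81, 81, -3, -81, 11, 11, 13]
After 'pick 2': [81, 81, -3, -81, 11, 11, 13, 11]
After 'sub': [81, 81, -3, -81, 11, 11, 2]
After 'mod': [81, 81, -3, -81, 11, 1]
After 'eq': [81, 81, -3, -81, 0]
After 'lt': [81, 81, -3, 1]
After 'push 4': [81, 81, -3, 1, 4]
After 'mod': [81, 81, -3, 1]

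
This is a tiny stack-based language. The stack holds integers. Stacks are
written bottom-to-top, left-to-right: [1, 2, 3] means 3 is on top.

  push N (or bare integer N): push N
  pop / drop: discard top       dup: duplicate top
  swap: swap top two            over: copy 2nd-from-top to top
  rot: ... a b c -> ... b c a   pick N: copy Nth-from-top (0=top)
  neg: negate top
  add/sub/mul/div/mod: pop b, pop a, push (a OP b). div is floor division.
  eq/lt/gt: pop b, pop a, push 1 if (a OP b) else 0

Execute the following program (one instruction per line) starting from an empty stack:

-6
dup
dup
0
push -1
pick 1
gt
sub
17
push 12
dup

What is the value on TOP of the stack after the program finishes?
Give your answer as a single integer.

Answer: 12

Derivation:
After 'push -6': [-6]
After 'dup': [-6, -6]
After 'dup': [-6, -6, -6]
After 'push 0': [-6, -6, -6, 0]
After 'push -1': [-6, -6, -6, 0, -1]
After 'pick 1': [-6, -6, -6, 0, -1, 0]
After 'gt': [-6, -6, -6, 0, 0]
After 'sub': [-6, -6, -6, 0]
After 'push 17': [-6, -6, -6, 0, 17]
After 'push 12': [-6, -6, -6, 0, 17, 12]
After 'dup': [-6, -6, -6, 0, 17, 12, 12]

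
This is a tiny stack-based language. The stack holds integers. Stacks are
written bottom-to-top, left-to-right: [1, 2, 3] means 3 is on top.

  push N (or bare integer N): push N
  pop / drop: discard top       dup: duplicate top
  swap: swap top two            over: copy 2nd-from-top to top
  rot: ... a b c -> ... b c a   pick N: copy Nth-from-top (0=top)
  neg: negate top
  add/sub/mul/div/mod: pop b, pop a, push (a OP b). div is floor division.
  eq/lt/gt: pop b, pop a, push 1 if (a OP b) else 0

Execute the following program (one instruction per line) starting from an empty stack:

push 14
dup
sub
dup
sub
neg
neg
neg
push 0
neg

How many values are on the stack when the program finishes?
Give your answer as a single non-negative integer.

Answer: 2

Derivation:
After 'push 14': stack = [14] (depth 1)
After 'dup': stack = [14, 14] (depth 2)
After 'sub': stack = [0] (depth 1)
After 'dup': stack = [0, 0] (depth 2)
After 'sub': stack = [0] (depth 1)
After 'neg': stack = [0] (depth 1)
After 'neg': stack = [0] (depth 1)
After 'neg': stack = [0] (depth 1)
After 'push 0': stack = [0, 0] (depth 2)
After 'neg': stack = [0, 0] (depth 2)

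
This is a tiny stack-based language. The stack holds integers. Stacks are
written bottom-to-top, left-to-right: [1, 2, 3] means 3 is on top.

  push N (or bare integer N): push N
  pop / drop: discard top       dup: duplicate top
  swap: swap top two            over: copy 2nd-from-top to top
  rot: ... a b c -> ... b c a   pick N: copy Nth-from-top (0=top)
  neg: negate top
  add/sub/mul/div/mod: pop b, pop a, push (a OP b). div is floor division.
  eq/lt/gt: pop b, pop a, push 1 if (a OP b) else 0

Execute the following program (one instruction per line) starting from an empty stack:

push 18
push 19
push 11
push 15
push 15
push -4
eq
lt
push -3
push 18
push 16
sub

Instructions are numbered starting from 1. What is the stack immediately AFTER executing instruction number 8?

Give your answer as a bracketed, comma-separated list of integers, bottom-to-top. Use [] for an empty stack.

Answer: [18, 19, 11, 0]

Derivation:
Step 1 ('push 18'): [18]
Step 2 ('push 19'): [18, 19]
Step 3 ('push 11'): [18, 19, 11]
Step 4 ('push 15'): [18, 19, 11, 15]
Step 5 ('push 15'): [18, 19, 11, 15, 15]
Step 6 ('push -4'): [18, 19, 11, 15, 15, -4]
Step 7 ('eq'): [18, 19, 11, 15, 0]
Step 8 ('lt'): [18, 19, 11, 0]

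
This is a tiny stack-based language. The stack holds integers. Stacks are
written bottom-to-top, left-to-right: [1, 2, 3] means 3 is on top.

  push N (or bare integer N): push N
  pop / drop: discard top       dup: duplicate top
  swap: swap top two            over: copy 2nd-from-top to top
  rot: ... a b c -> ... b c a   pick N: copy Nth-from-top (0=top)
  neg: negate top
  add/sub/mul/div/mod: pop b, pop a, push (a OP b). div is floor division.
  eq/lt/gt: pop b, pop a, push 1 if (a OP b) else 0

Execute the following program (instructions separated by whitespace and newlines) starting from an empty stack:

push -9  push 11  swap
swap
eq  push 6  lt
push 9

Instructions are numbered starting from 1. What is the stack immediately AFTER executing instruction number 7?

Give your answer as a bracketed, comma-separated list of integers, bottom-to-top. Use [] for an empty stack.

Answer: [1]

Derivation:
Step 1 ('push -9'): [-9]
Step 2 ('push 11'): [-9, 11]
Step 3 ('swap'): [11, -9]
Step 4 ('swap'): [-9, 11]
Step 5 ('eq'): [0]
Step 6 ('push 6'): [0, 6]
Step 7 ('lt'): [1]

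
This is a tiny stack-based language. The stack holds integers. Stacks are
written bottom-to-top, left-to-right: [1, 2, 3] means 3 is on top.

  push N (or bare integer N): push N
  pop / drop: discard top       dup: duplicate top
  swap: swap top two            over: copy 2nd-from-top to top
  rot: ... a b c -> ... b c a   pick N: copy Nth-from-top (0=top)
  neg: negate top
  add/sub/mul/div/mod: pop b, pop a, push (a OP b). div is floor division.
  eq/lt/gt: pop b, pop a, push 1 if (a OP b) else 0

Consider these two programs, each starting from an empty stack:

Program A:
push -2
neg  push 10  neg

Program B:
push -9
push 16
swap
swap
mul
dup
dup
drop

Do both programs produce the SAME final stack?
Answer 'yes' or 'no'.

Answer: no

Derivation:
Program A trace:
  After 'push -2': [-2]
  After 'neg': [2]
  After 'push 10': [2, 10]
  After 'neg': [2, -10]
Program A final stack: [2, -10]

Program B trace:
  After 'push -9': [-9]
  After 'push 16': [-9, 16]
  After 'swap': [16, -9]
  After 'swap': [-9, 16]
  After 'mul': [-144]
  After 'dup': [-144, -144]
  After 'dup': [-144, -144, -144]
  After 'drop': [-144, -144]
Program B final stack: [-144, -144]
Same: no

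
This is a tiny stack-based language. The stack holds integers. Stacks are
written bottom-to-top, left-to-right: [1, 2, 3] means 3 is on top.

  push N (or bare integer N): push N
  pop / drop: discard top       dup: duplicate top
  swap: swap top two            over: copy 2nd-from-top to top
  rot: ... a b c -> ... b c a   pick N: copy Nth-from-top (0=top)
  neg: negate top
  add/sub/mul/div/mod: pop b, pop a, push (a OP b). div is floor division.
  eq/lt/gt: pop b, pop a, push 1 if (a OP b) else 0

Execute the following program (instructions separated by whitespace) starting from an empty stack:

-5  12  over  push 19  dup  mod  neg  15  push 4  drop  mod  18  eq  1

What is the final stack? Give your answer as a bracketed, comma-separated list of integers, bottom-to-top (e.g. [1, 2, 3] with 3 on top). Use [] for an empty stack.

After 'push -5': [-5]
After 'push 12': [-5, 12]
After 'over': [-5, 12, -5]
After 'push 19': [-5, 12, -5, 19]
After 'dup': [-5, 12, -5, 19, 19]
After 'mod': [-5, 12, -5, 0]
After 'neg': [-5, 12, -5, 0]
After 'push 15': [-5, 12, -5, 0, 15]
After 'push 4': [-5, 12, -5, 0, 15, 4]
After 'drop': [-5, 12, -5, 0, 15]
After 'mod': [-5, 12, -5, 0]
After 'push 18': [-5, 12, -5, 0, 18]
After 'eq': [-5, 12, -5, 0]
After 'push 1': [-5, 12, -5, 0, 1]

Answer: [-5, 12, -5, 0, 1]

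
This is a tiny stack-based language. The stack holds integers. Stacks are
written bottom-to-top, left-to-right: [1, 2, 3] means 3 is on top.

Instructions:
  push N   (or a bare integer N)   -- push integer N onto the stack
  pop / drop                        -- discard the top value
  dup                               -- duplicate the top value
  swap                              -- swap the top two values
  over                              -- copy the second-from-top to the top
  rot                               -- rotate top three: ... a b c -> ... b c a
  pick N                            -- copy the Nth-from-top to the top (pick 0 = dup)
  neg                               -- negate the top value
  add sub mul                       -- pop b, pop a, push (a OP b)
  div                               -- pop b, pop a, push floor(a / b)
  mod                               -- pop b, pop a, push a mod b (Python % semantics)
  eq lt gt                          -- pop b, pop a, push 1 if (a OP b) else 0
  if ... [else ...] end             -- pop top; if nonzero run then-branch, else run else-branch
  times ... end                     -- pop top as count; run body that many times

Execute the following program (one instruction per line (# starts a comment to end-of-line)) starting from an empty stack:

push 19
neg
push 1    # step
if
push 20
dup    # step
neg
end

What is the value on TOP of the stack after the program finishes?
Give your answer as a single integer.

Answer: -20

Derivation:
After 'push 19': [19]
After 'neg': [-19]
After 'push 1': [-19, 1]
After 'if': [-19]
After 'push 20': [-19, 20]
After 'dup': [-19, 20, 20]
After 'neg': [-19, 20, -20]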